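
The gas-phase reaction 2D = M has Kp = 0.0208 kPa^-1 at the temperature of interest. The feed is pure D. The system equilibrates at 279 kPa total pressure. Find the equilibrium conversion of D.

X = 0.797

Take 1 mol D as basis and let X be its fractional conversion, so ξ = 0.5X.
At extent ξ: n_D = 1 − X; n_M = 0.5X.
n_T = Σnᵢ = 1 − 0.5X.
With p_i = (n_i/n_T)P, Kp = p_M / (p_D^2).
This yields a degree-2 equation in X; solving on (0,1), X = 0.797.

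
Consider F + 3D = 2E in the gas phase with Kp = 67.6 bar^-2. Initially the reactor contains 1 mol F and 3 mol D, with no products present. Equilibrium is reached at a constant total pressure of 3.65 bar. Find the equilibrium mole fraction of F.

Basis: 1 mol F initially; let X = conversion of F. Extent ξ = X.
Species balance: n_F = 1 − X; n_D = 3 − 3X; n_E = 2X.
Summing: n_T = 4 − 2X.
With p_i = (n_i/n_T)P, Kp = p_E^2 / (p_F p_D^3).
This yields a degree-4 equation in X; solving on (0,1), X = 0.842.
Then n_F = 0.158, n_T = 2.32, so y_F = 0.068.

y_F = 0.068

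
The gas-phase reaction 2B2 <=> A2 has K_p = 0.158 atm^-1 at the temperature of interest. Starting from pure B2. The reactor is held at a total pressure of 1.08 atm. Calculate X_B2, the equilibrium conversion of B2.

Take 1 mol B2 as basis and let X be its fractional conversion, so ξ = 0.5X.
Mole table: n_B2 = 1 − X; n_A2 = 0.5X.
n_T = Σnᵢ = 1 − 0.5X.
Mole fractions y_i = n_i/n_T; K_p = p_A2 / (p_B2^2) with p_i = y_i·P.
Equating to 0.158 atm^-1 and solving on 0 < X < 1: X = 0.229.

X = 0.229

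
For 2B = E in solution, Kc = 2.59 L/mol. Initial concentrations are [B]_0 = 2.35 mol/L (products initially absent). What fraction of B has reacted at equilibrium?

Let X = conversion of B; extent ξ = 2.35X/2 mol/L.
Concentrations: [B] = 2.35 − 2.35X; [E] = 1.18X.
Kc = [E] / ([B]^2).
Equating to 2.59 L/mol: the physical root is X = 0.752.

X = 0.752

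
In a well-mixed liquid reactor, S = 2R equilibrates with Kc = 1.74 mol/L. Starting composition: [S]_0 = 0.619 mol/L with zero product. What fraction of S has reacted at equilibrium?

X = 0.558

Let X = conversion of S; extent ξ = 0.619·X mol/L.
Concentrations: [S] = 0.619 − 0.619X; [R] = 1.24X.
Kc = [R]^2 / ([S]).
Equating to 1.74 mol/L: the physical root is X = 0.558.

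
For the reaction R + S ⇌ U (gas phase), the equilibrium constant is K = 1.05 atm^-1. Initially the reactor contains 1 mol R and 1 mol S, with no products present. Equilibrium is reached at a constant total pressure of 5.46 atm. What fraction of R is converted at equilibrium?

Basis: 1 mol R initially; let X = conversion of R. Extent ξ = X.
Moles: n_R = 1 − X; n_S = 1 − X; n_U = X.
n_T = Σnᵢ = 2 − X.
Mole fractions y_i = n_i/n_T; K = p_U / (p_R p_S) with p_i = y_i·P.
This yields a degree-2 equation in X; solving on (0,1), X = 0.615.

X = 0.615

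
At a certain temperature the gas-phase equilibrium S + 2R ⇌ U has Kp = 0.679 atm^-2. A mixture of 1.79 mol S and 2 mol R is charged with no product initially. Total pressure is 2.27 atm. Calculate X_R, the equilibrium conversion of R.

Basis: 2 mol R initially; let X = conversion of R. Extent ξ = X.
Moles: n_S = 1.79 − X; n_R = 2 − 2X; n_U = X.
Summing: n_T = 3.79 − 2X.
With p_i = (n_i/n_T)P, Kp = p_U / (p_S p_R^2).
Equating to 0.679 atm^-2 and solving on 0 < X < 1: X = 0.527.

X = 0.527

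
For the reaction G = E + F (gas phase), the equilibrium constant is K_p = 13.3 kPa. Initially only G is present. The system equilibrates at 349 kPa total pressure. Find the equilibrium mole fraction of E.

Take 1 mol G as basis and let X be its fractional conversion, so ξ = X.
Moles: n_G = 1 − X; n_E = X; n_F = X.
Total moles n_T = 1 + X.
With p_i = (n_i/n_T)P, K_p = p_E p_F / (p_G).
Substituting and setting equal to 13.3 kPa gives a polynomial in X; the root in (0,1) is X = 0.192.
Then n_E = 0.192, n_T = 1.19, so y_E = 0.161.

y_E = 0.161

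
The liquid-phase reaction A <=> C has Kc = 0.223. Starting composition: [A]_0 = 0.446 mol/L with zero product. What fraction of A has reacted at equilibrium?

X = 0.182

Let X = conversion of A; extent ξ = 0.446·X mol/L.
Concentrations: [A] = 0.446 − 0.446X; [C] = 0.446X.
Kc = [C] / ([A]).
Solving Kc = 0.223 for X ∈ (0,1): X = 0.182.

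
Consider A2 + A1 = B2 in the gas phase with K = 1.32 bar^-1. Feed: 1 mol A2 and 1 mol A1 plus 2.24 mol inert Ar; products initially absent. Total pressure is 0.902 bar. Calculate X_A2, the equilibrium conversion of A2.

X = 0.192

Take 1 mol A2 as basis and let X be its fractional conversion, so ξ = X.
Moles: n_A2 = 1 − X; n_A1 = 1 − X; n_B2 = X; n_I = 2.24 (inert).
Summing: n_T = 4.24 − X.
Mole fractions y_i = n_i/n_T; K = p_B2 / (p_A2 p_A1) with p_i = y_i·P.
Equating to 1.32 bar^-1 and solving on 0 < X < 1: X = 0.192.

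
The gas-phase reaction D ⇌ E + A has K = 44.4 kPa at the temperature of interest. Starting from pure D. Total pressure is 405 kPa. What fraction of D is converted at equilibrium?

X = 0.314

Basis: 1 mol D initially; let X = conversion of D. Extent ξ = X.
Mole table: n_D = 1 − X; n_E = X; n_A = X.
n_T = Σnᵢ = 1 + X.
With p_i = (n_i/n_T)P, K = p_E p_A / (p_D).
Equating to 44.4 kPa and solving on 0 < X < 1: X = 0.314.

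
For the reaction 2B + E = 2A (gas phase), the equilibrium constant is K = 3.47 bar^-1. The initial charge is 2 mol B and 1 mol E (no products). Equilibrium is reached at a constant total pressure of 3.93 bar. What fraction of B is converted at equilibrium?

Take 2 mol B as basis and let X be its fractional conversion, so ξ = X.
At extent ξ: n_B = 2 − 2X; n_E = 1 − X; n_A = 2X.
Summing: n_T = 3 − X.
y_i = n_i/n_T, p_i = y_i·P. K = p_A^2 / (p_B^2 p_E).
Substituting and setting equal to 3.47 bar^-1 gives a polynomial in X; the root in (0,1) is X = 0.601.

X = 0.601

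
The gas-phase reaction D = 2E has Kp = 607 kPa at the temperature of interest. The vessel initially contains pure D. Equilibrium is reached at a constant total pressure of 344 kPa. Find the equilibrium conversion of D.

Take 1 mol D as basis and let X be its fractional conversion, so ξ = X.
At extent ξ: n_D = 1 − X; n_E = 2X.
n_T = Σnᵢ = 1 + X.
Mole fractions y_i = n_i/n_T; Kp = p_E^2 / (p_D) with p_i = y_i·P.
Equating to 607 kPa and solving on 0 < X < 1: X = 0.553.

X = 0.553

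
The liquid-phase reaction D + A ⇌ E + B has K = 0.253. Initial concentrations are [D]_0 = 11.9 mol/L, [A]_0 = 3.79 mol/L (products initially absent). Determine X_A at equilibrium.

Let X = conversion of A; extent ξ = 3.79·X mol/L.
Concentrations: [D] = 11.9 − 3.79X; [A] = 3.79 − 3.79X; [E] = 3.79X; [B] = 3.79X.
K = [E] [B] / ([D] [A]).
Solving K = 0.253 for X ∈ (0,1): X = 0.546.

X = 0.546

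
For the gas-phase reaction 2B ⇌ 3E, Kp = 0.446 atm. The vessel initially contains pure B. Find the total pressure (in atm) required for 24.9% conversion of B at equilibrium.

Take 1 mol B as basis and let X be its fractional conversion, so ξ = 0.5X.
Mole table: n_B = 1 − X; n_E = 1.5X.
Total moles n_T = 1 + 0.5X.
Kp = p_E^3 / (p_B^2) with p_i = (n_i/n_T)·P.
At X = 0.249: the mole-fraction product g(X) = Π y_i^ν_i = 0.08215. Since Kp = g(X)·P^{1}, P = (Kp/g)^(1/1) = (0.446/0.08215)^(1/1) = 5.43 atm.

P = 5.43 atm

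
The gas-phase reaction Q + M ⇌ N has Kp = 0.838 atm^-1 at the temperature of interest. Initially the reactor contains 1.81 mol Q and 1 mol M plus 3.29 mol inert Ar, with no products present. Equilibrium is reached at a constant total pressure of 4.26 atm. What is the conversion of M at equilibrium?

Basis: 1 mol M initially; let X = conversion of M. Extent ξ = X.
Mole table: n_Q = 1.81 − X; n_M = 1 − X; n_N = X; n_I = 3.29 (inert).
Summing: n_T = 6.1 − X.
y_i = n_i/n_T, p_i = y_i·P. Kp = p_N / (p_Q p_M).
Equating to 0.838 atm^-1 and solving on 0 < X < 1: X = 0.461.

X = 0.461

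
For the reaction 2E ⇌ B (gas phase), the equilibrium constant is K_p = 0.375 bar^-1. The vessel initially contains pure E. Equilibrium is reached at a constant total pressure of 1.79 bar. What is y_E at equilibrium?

y_E = 0.685

Let X = conversion of E (basis 1 mol E); extent of reaction ξ = 0.5X.
Moles: n_E = 1 − X; n_B = 0.5X.
Summing: n_T = 1 − 0.5X.
Mole fractions y_i = n_i/n_T; K_p = p_B / (p_E^2) with p_i = y_i·P.
This yields a degree-2 equation in X; solving on (0,1), X = 0.479.
Then n_E = 0.521, n_T = 0.76, so y_E = 0.685.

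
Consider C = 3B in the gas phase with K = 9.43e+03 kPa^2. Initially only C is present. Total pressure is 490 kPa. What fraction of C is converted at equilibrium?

X = 0.126

Take 1 mol C as basis and let X be its fractional conversion, so ξ = X.
At extent ξ: n_C = 1 − X; n_B = 3X.
n_T = Σnᵢ = 1 + 2X.
y_i = n_i/n_T, p_i = y_i·P. K = p_B^3 / (p_C).
Substituting and setting equal to 9.43e+03 kPa^2 gives a polynomial in X; the root in (0,1) is X = 0.126.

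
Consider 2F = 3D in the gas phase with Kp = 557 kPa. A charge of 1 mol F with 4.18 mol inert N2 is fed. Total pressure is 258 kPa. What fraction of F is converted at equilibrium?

X = 0.693

Let X = conversion of F (basis 1 mol F); extent of reaction ξ = 0.5X.
Moles: n_F = 1 − X; n_D = 1.5X; n_I = 4.18 (inert).
Summing: n_T = 5.18 + 0.5X.
With p_i = (n_i/n_T)P, Kp = p_D^3 / (p_F^2).
Equating to 557 kPa and solving on 0 < X < 1: X = 0.693.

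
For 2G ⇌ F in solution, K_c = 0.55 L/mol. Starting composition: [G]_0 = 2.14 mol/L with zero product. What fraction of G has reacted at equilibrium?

Let X = conversion of G; extent ξ = 2.14X/2 mol/L.
Concentrations: [G] = 2.14 − 2.14X; [F] = 1.07X.
K_c = [F] / ([G]^2).
Setting equal to 0.55 and solving for X on (0,1) gives X = 0.527.

X = 0.527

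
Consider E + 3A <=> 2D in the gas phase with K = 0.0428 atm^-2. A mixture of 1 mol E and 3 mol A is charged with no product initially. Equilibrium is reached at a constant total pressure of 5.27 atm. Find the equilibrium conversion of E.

Basis: 1 mol E initially; let X = conversion of E. Extent ξ = X.
At extent ξ: n_E = 1 − X; n_A = 3 − 3X; n_D = 2X.
Total moles n_T = 4 − 2X.
Mole fractions y_i = n_i/n_T; K = p_D^2 / (p_E p_A^3) with p_i = y_i·P.
Substituting and setting equal to 0.0428 atm^-2 gives a polynomial in X; the root in (0,1) is X = 0.357.

X = 0.357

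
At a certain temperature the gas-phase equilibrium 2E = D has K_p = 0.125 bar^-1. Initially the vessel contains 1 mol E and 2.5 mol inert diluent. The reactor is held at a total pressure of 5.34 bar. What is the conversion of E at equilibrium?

Basis: 1 mol E initially; let X = conversion of E. Extent ξ = 0.5X.
Moles: n_E = 1 − X; n_D = 0.5X; n_I = 2.5 (inert).
Summing: n_T = 3.5 − 0.5X.
With p_i = (n_i/n_T)P, K_p = p_D / (p_E^2).
Setting this equal to 0.125 bar^-1 and taking the physical root (0 < X < 1) gives X = 0.232.

X = 0.232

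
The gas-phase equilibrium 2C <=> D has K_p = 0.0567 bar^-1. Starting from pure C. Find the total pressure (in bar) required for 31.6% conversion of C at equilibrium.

P = 5.02 bar

Take 1 mol C as basis and let X be its fractional conversion, so ξ = 0.5X.
Species balance: n_C = 1 − X; n_D = 0.5X.
Total moles n_T = 1 − 0.5X.
K_p = p_D / (p_C^2) with p_i = (n_i/n_T)·P.
At X = 0.316: the mole-fraction product g(X) = Π y_i^ν_i = 0.2844. Since K_p = g(X)·P^{-1}, P = (g/K_p)^(1/1) = (0.2844/0.0567)^(1/1) = 5.02 bar.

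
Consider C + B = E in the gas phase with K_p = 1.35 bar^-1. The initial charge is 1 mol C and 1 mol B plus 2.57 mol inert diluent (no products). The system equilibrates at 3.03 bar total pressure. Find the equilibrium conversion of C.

Let X = conversion of C (basis 1 mol C); extent of reaction ξ = X.
Species balance: n_C = 1 − X; n_B = 1 − X; n_E = X; n_I = 2.57 (inert).
Total moles n_T = 4.57 − X.
y_i = n_i/n_T, p_i = y_i·P. K_p = p_E / (p_C p_B).
Substituting and setting equal to 1.35 bar^-1 gives a polynomial in X; the root in (0,1) is X = 0.378.

X = 0.378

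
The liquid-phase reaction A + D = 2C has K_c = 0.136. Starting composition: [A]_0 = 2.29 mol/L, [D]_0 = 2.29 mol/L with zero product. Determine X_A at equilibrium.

X = 0.156

Let X = conversion of A; extent ξ = 2.29·X mol/L.
Concentrations: [A] = 2.29 − 2.29X; [D] = 2.29 − 2.29X; [C] = 4.58X.
K_c = [C]^2 / ([A] [D]).
This equals 0.136 at X = 0.156 (the root in 0 < X < 1).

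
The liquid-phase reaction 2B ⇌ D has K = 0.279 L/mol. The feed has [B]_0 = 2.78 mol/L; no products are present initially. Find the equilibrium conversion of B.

Let X = conversion of B; extent ξ = 2.78X/2 mol/L.
Concentrations: [B] = 2.78 − 2.78X; [D] = 1.39X.
K = [D] / ([B]^2).
Solving K = 0.279 for X ∈ (0,1): X = 0.457.

X = 0.457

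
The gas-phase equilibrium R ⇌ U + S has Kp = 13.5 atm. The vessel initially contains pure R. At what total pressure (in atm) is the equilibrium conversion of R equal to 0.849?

Basis: 1 mol R initially; let X = conversion of R. Extent ξ = X.
Mole table: n_R = 1 − X; n_U = X; n_S = X.
Summing: n_T = 1 + X.
Kp = p_U p_S / (p_R) with p_i = (n_i/n_T)·P.
At X = 0.849: the mole-fraction product g(X) = Π y_i^ν_i = 2.582. Since Kp = g(X)·P^{1}, P = (Kp/g)^(1/1) = (13.5/2.582)^(1/1) = 5.23 atm.

P = 5.23 atm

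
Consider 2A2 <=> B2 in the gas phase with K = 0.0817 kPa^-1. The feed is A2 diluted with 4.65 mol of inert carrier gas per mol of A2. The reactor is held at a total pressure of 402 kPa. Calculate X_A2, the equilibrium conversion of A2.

Basis: 1 mol A2 initially; let X = conversion of A2. Extent ξ = 0.5X.
Moles: n_A2 = 1 − X; n_B2 = 0.5X; n_I = 4.65 (inert).
Summing: n_T = 5.65 − 0.5X.
y_i = n_i/n_T, p_i = y_i·P. K = p_B2 / (p_A2^2).
This yields a degree-2 equation in X; solving on (0,1), X = 0.754.

X = 0.754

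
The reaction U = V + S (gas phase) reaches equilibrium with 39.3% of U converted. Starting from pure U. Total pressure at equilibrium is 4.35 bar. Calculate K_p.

Let X = conversion of U (basis 1 mol U); extent of reaction ξ = X.
Species balance: n_U = 1 − X; n_V = X; n_S = X.
n_T = Σnᵢ = 1 + X.
At X = 0.393: n_U = 0.607, n_V = 0.393, n_S = 0.393, n_T = 1.39.
p_i = (n_i/n_T)·P. K_p = p_V p_S / (p_U) = 0.795 bar.

K_p = 0.795 bar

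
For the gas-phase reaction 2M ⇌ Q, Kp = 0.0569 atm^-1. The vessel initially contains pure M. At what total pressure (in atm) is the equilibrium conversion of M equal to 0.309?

Basis: 1 mol M initially; let X = conversion of M. Extent ξ = 0.5X.
At extent ξ: n_M = 1 − X; n_Q = 0.5X.
Summing: n_T = 1 − 0.5X.
Kp = p_Q / (p_M^2) with p_i = (n_i/n_T)·P.
At X = 0.309: the mole-fraction product g(X) = Π y_i^ν_i = 0.2736. Since Kp = g(X)·P^{-1}, P = (g/Kp)^(1/1) = (0.2736/0.0569)^(1/1) = 4.81 atm.

P = 4.81 atm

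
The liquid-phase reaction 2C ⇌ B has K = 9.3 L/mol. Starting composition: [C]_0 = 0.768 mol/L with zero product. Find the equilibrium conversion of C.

X = 0.768

Let X = conversion of C; extent ξ = 0.768X/2 mol/L.
Concentrations: [C] = 0.768 − 0.768X; [B] = 0.384X.
K = [B] / ([C]^2).
This equals 9.3 at X = 0.768 (the root in 0 < X < 1).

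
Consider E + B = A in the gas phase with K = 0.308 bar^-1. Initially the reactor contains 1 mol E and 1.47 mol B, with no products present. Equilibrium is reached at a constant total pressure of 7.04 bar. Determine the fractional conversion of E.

Let X = conversion of E (basis 1 mol E); extent of reaction ξ = X.
Moles: n_E = 1 − X; n_B = 1.47 − X; n_A = X.
n_T = Σnᵢ = 2.47 − X.
Mole fractions y_i = n_i/n_T; K = p_A / (p_E p_B) with p_i = y_i·P.
This yields a degree-2 equation in X; solving on (0,1), X = 0.514.

X = 0.514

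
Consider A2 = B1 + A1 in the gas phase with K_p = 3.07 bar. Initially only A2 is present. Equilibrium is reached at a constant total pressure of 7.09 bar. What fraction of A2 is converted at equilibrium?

Take 1 mol A2 as basis and let X be its fractional conversion, so ξ = X.
Moles: n_A2 = 1 − X; n_B1 = X; n_A1 = X.
Summing: n_T = 1 + X.
Mole fractions y_i = n_i/n_T; K_p = p_B1 p_A1 / (p_A2) with p_i = y_i·P.
Setting this equal to 3.07 bar and taking the physical root (0 < X < 1) gives X = 0.550.

X = 0.550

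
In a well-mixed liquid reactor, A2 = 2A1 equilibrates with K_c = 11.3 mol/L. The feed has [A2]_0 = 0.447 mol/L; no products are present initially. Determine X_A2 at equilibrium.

Let X = conversion of A2; extent ξ = 0.447·X mol/L.
Concentrations: [A2] = 0.447 − 0.447X; [A1] = 0.894X.
K_c = [A1]^2 / ([A2]).
Solving K_c = 11.3 for X ∈ (0,1): X = 0.878.

X = 0.878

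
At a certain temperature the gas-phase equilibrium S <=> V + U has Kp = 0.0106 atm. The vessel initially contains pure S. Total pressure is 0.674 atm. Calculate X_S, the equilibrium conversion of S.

X = 0.124

Basis: 1 mol S initially; let X = conversion of S. Extent ξ = X.
Moles: n_S = 1 − X; n_V = X; n_U = X.
n_T = Σnᵢ = 1 + X.
With p_i = (n_i/n_T)P, Kp = p_V p_U / (p_S).
This yields a degree-2 equation in X; solving on (0,1), X = 0.124.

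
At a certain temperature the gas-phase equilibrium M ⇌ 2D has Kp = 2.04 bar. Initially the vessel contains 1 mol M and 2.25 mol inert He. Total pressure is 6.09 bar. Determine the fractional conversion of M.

Let X = conversion of M (basis 1 mol M); extent of reaction ξ = X.
Species balance: n_M = 1 − X; n_D = 2X; n_I = 2.25 (inert).
n_T = Σnᵢ = 3.25 + X.
Mole fractions y_i = n_i/n_T; Kp = p_D^2 / (p_M) with p_i = y_i·P.
Setting this equal to 2.04 bar and taking the physical root (0 < X < 1) gives X = 0.422.

X = 0.422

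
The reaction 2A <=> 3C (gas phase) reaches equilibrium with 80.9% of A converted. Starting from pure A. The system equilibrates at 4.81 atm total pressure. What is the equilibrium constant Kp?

Kp = 168 atm

Take 1 mol A as basis and let X be its fractional conversion, so ξ = 0.5X.
Species balance: n_A = 1 − X; n_C = 1.5X.
n_T = Σnᵢ = 1 + 0.5X.
At X = 0.809: n_A = 0.191, n_C = 1.21, n_T = 1.4.
p_i = (n_i/n_T)·P. Kp = p_C^3 / (p_A^2) = 168 atm.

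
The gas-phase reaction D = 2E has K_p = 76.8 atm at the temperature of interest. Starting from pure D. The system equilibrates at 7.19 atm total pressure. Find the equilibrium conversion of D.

Take 1 mol D as basis and let X be its fractional conversion, so ξ = X.
Species balance: n_D = 1 − X; n_E = 2X.
n_T = Σnᵢ = 1 + X.
With p_i = (n_i/n_T)P, K_p = p_E^2 / (p_D).
Equating to 76.8 atm and solving on 0 < X < 1: X = 0.853.

X = 0.853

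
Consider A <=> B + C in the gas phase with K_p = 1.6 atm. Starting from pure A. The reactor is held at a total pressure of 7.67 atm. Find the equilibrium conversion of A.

Take 1 mol A as basis and let X be its fractional conversion, so ξ = X.
Mole table: n_A = 1 − X; n_B = X; n_C = X.
Summing: n_T = 1 + X.
y_i = n_i/n_T, p_i = y_i·P. K_p = p_B p_C / (p_A).
This yields a degree-2 equation in X; solving on (0,1), X = 0.415.

X = 0.415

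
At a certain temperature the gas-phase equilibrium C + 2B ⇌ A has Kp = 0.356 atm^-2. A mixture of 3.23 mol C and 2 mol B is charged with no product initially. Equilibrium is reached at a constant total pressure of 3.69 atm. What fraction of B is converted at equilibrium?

Basis: 2 mol B initially; let X = conversion of B. Extent ξ = X.
Mole table: n_C = 3.23 − X; n_B = 2 − 2X; n_A = X.
Total moles n_T = 5.23 − 2X.
y_i = n_i/n_T, p_i = y_i·P. Kp = p_A / (p_C p_B^2).
This yields a degree-3 equation in X; solving on (0,1), X = 0.570.

X = 0.570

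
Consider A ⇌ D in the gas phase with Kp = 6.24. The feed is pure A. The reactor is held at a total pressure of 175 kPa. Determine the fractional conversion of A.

Let X = conversion of A (basis 1 mol A); extent of reaction ξ = X.
Species balance: n_A = 1 − X; n_D = X.
n_T stays at 1 (no change in mole number).
Mole fractions y_i = n_i/n_T; Kp = p_D / (p_A) with p_i = y_i·P.
Substituting and setting equal to 6.24 gives a polynomial in X; the root in (0,1) is X = 0.862.

X = 0.862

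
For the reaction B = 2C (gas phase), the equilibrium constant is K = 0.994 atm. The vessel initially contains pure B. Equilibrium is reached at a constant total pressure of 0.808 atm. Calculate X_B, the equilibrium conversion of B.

Let X = conversion of B (basis 1 mol B); extent of reaction ξ = X.
At extent ξ: n_B = 1 − X; n_C = 2X.
Total moles n_T = 1 + X.
y_i = n_i/n_T, p_i = y_i·P. K = p_C^2 / (p_B).
This yields a degree-2 equation in X; solving on (0,1), X = 0.485.

X = 0.485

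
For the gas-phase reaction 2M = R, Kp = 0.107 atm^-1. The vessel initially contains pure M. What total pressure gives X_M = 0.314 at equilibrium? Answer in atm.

Basis: 1 mol M initially; let X = conversion of M. Extent ξ = 0.5X.
Species balance: n_M = 1 − X; n_R = 0.5X.
Total moles n_T = 1 − 0.5X.
Kp = p_R / (p_M^2) with p_i = (n_i/n_T)·P.
At X = 0.314: the mole-fraction product g(X) = Π y_i^ν_i = 0.2812. Since Kp = g(X)·P^{-1}, P = (g/Kp)^(1/1) = (0.2812/0.107)^(1/1) = 2.63 atm.

P = 2.63 atm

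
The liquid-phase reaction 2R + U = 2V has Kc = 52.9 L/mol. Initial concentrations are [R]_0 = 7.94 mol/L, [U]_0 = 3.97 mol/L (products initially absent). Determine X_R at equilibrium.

Let X = conversion of R; extent ξ = 7.94X/2 mol/L.
Concentrations: [R] = 7.94 − 7.94X; [U] = 3.97 − 3.97X; [V] = 7.94X.
Kc = [V]^2 / ([R]^2 [U]).
Setting equal to 52.9 and solving for X on (0,1) gives X = 0.849.

X = 0.849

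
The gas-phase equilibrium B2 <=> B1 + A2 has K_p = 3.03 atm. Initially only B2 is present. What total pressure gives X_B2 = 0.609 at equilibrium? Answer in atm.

P = 5.14 atm

Take 1 mol B2 as basis and let X be its fractional conversion, so ξ = X.
Species balance: n_B2 = 1 − X; n_B1 = X; n_A2 = X.
Summing: n_T = 1 + X.
K_p = p_B1 p_A2 / (p_B2) with p_i = (n_i/n_T)·P.
At X = 0.609: the mole-fraction product g(X) = Π y_i^ν_i = 0.5895. Since K_p = g(X)·P^{1}, P = (K_p/g)^(1/1) = (3.03/0.5895)^(1/1) = 5.14 atm.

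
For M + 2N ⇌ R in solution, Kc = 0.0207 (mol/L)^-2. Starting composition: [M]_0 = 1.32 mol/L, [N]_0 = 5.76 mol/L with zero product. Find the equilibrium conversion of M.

Let X = conversion of M; extent ξ = 1.32·X mol/L.
Concentrations: [M] = 1.32 − 1.32X; [N] = 5.76 − 2.64X; [R] = 1.32X.
Kc = [R] / ([M] [N]^2).
Solving Kc = 0.0207 for X ∈ (0,1): X = 0.331.

X = 0.331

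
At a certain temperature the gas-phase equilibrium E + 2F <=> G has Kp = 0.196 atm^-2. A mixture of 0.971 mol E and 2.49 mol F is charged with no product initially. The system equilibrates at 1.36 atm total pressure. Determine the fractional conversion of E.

X = 0.149

Take 0.971 mol E as basis and let X be its fractional conversion, so ξ = 0.971X.
Moles: n_E = 0.971 − 0.971X; n_F = 2.49 − 1.94X; n_G = 0.971X.
n_T = Σnᵢ = 3.46 − 1.94X.
y_i = n_i/n_T, p_i = y_i·P. Kp = p_G / (p_E p_F^2).
Setting this equal to 0.196 atm^-2 and taking the physical root (0 < X < 1) gives X = 0.149.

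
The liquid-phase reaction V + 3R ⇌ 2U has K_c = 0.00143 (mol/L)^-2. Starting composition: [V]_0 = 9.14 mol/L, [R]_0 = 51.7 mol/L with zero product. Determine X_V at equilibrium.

X = 0.677

Let X = conversion of V; extent ξ = 9.14·X mol/L.
Concentrations: [V] = 9.14 − 9.14X; [R] = 51.7 − 27.4X; [U] = 18.3X.
K_c = [U]^2 / ([V] [R]^3).
This equals 0.00143 at X = 0.677 (the root in 0 < X < 1).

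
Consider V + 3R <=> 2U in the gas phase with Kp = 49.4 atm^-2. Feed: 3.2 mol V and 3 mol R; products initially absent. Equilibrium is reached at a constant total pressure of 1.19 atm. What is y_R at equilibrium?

y_R = 0.145

Let X = conversion of R (basis 3 mol R); extent of reaction ξ = X.
Species balance: n_V = 3.2 − X; n_R = 3 − 3X; n_U = 2X.
Total moles n_T = 6.2 − 2X.
Mole fractions y_i = n_i/n_T; Kp = p_U^2 / (p_V p_R^3) with p_i = y_i·P.
Equating to 49.4 atm^-2 and solving on 0 < X < 1: X = 0.775.
Then n_R = 0.674, n_T = 4.65, so y_R = 0.145.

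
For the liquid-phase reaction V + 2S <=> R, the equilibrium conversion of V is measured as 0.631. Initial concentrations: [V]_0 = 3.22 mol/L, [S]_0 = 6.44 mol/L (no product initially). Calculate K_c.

Let X = conversion of V.
Concentrations: [V] = 3.22 − 3.22X; [S] = 6.44 − 6.44X; [R] = 3.22X.
At X = 0.631: [V] = 1.19, [S] = 2.38, [R] = 2.03.
K_c = [R] / ([V] [S]^2) = 0.303 (mol/L)^-2.

K_c = 0.303 (mol/L)^-2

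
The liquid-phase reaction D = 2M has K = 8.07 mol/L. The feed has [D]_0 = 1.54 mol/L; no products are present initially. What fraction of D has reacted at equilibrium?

Let X = conversion of D; extent ξ = 1.54·X mol/L.
Concentrations: [D] = 1.54 − 1.54X; [M] = 3.08X.
K = [M]^2 / ([D]).
Solving K = 8.07 for X ∈ (0,1): X = 0.664.

X = 0.664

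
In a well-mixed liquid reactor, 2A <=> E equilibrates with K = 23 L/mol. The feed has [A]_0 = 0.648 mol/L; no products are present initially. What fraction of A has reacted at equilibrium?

Let X = conversion of A; extent ξ = 0.648X/2 mol/L.
Concentrations: [A] = 0.648 − 0.648X; [E] = 0.324X.
K = [E] / ([A]^2).
Equating to 23 L/mol: the physical root is X = 0.833.

X = 0.833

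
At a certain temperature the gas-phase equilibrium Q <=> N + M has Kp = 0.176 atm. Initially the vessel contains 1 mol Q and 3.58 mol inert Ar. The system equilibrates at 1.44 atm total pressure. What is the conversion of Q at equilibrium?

Take 1 mol Q as basis and let X be its fractional conversion, so ξ = X.
Moles: n_Q = 1 − X; n_N = X; n_M = X; n_I = 3.58 (inert).
n_T = Σnᵢ = 4.58 + X.
y_i = n_i/n_T, p_i = y_i·P. Kp = p_N p_M / (p_Q).
Equating to 0.176 atm and solving on 0 < X < 1: X = 0.538.

X = 0.538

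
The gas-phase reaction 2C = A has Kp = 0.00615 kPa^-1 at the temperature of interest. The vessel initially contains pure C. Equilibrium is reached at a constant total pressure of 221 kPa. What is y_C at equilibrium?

Take 1 mol C as basis and let X be its fractional conversion, so ξ = 0.5X.
At extent ξ: n_C = 1 − X; n_A = 0.5X.
Total moles n_T = 1 − 0.5X.
Mole fractions y_i = n_i/n_T; Kp = p_A / (p_C^2) with p_i = y_i·P.
Equating to 0.00615 kPa^-1 and solving on 0 < X < 1: X = 0.606.
Then n_C = 0.394, n_T = 0.697, so y_C = 0.565.

y_C = 0.565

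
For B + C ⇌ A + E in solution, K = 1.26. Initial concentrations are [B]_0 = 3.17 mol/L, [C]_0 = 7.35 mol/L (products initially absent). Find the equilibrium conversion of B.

Let X = conversion of B; extent ξ = 3.17·X mol/L.
Concentrations: [B] = 3.17 − 3.17X; [C] = 7.35 − 3.17X; [A] = 3.17X; [E] = 3.17X.
K = [A] [E] / ([B] [C]).
Solving K = 1.26 for X ∈ (0,1): X = 0.732.

X = 0.732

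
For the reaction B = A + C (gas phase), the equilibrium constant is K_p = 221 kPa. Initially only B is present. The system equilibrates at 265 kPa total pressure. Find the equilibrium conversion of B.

Let X = conversion of B (basis 1 mol B); extent of reaction ξ = X.
Mole table: n_B = 1 − X; n_A = X; n_C = X.
Summing: n_T = 1 + X.
With p_i = (n_i/n_T)P, K_p = p_A p_C / (p_B).
Equating to 221 kPa and solving on 0 < X < 1: X = 0.674.

X = 0.674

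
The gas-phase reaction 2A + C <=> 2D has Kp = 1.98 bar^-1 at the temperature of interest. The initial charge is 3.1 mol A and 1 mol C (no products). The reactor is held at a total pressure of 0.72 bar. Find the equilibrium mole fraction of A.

y_A = 0.590

Basis: 1 mol C initially; let X = conversion of C. Extent ξ = X.
Mole table: n_A = 3.1 − 2X; n_C = 1 − X; n_D = 2X.
Total moles n_T = 4.1 − X.
Mole fractions y_i = n_i/n_T; Kp = p_D^2 / (p_A^2 p_C) with p_i = y_i·P.
Equating to 1.98 bar^-1 and solving on 0 < X < 1: X = 0.482.
Then n_A = 2.14, n_T = 3.62, so y_A = 0.590.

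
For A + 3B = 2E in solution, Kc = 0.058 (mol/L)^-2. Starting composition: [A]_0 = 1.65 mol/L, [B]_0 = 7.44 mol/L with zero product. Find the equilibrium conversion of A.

Let X = conversion of A; extent ξ = 1.65·X mol/L.
Concentrations: [A] = 1.65 − 1.65X; [B] = 7.44 − 4.95X; [E] = 3.3X.
Kc = [E]^2 / ([A] [B]^3).
This equals 0.058 at X = 0.585 (the root in 0 < X < 1).

X = 0.585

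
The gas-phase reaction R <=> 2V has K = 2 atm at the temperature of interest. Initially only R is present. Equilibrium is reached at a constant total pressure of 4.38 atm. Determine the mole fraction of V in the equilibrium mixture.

y_V = 0.485

Let X = conversion of R (basis 1 mol R); extent of reaction ξ = X.
At extent ξ: n_R = 1 − X; n_V = 2X.
n_T = Σnᵢ = 1 + X.
With p_i = (n_i/n_T)P, K = p_V^2 / (p_R).
Equating to 2 atm and solving on 0 < X < 1: X = 0.320.
Then n_V = 0.64, n_T = 1.32, so y_V = 0.485.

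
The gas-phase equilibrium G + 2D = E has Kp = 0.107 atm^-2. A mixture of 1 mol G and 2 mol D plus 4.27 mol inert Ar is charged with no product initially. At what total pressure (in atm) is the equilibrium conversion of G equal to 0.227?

P = 7.3 atm

Let X = conversion of G (basis 1 mol G); extent of reaction ξ = X.
At extent ξ: n_G = 1 − X; n_D = 2 − 2X; n_E = X; n_I = 4.27 (inert).
Total moles n_T = 7.27 − 2X.
Kp = p_E / (p_G p_D^2) with p_i = (n_i/n_T)·P.
At X = 0.227: the mole-fraction product g(X) = Π y_i^ν_i = 5.708. Since Kp = g(X)·P^{-2}, P = (g/Kp)^(1/2) = (5.708/0.107)^(1/2) = 7.3 atm.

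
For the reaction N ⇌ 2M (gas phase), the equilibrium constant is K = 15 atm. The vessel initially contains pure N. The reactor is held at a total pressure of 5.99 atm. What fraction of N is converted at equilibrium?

X = 0.620

Take 1 mol N as basis and let X be its fractional conversion, so ξ = X.
Species balance: n_N = 1 − X; n_M = 2X.
Total moles n_T = 1 + X.
Mole fractions y_i = n_i/n_T; K = p_M^2 / (p_N) with p_i = y_i·P.
Equating to 15 atm and solving on 0 < X < 1: X = 0.620.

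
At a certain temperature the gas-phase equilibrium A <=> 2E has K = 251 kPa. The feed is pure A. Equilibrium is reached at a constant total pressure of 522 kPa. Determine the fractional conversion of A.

Let X = conversion of A (basis 1 mol A); extent of reaction ξ = X.
Mole table: n_A = 1 − X; n_E = 2X.
Total moles n_T = 1 + X.
y_i = n_i/n_T, p_i = y_i·P. K = p_E^2 / (p_A).
Substituting and setting equal to 251 kPa gives a polynomial in X; the root in (0,1) is X = 0.328.

X = 0.328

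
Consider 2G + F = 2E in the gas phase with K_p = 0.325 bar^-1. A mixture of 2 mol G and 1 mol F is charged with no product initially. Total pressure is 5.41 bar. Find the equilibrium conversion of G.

X = 0.391

Take 2 mol G as basis and let X be its fractional conversion, so ξ = X.
At extent ξ: n_G = 2 − 2X; n_F = 1 − X; n_E = 2X.
n_T = Σnᵢ = 3 − X.
y_i = n_i/n_T, p_i = y_i·P. K_p = p_E^2 / (p_G^2 p_F).
This yields a degree-3 equation in X; solving on (0,1), X = 0.391.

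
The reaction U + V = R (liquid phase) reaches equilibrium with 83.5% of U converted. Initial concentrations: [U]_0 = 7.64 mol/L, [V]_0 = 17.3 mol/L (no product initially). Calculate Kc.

Let X = conversion of U.
Concentrations: [U] = 7.64 − 7.64X; [V] = 17.3 − 7.64X; [R] = 7.64X.
At X = 0.835: [U] = 1.26, [V] = 10.9, [R] = 6.38.
Kc = [R] / ([U] [V]) = 0.463 L/mol.

Kc = 0.463 L/mol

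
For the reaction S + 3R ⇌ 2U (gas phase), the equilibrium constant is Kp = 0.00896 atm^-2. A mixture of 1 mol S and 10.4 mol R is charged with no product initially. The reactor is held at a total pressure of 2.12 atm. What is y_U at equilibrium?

Take 1 mol S as basis and let X be its fractional conversion, so ξ = X.
At extent ξ: n_S = 1 − X; n_R = 10.4 − 3X; n_U = 2X.
Summing: n_T = 11.4 − 2X.
y_i = n_i/n_T, p_i = y_i·P. Kp = p_U^2 / (p_S p_R^3).
Setting this equal to 0.00896 atm^-2 and taking the physical root (0 < X < 1) gives X = 0.241.
Then n_U = 0.482, n_T = 10.9, so y_U = 0.044.

y_U = 0.044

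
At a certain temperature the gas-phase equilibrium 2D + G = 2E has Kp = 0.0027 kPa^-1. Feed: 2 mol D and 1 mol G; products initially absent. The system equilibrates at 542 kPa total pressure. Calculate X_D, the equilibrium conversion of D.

X = 0.372

Basis: 2 mol D initially; let X = conversion of D. Extent ξ = X.
Moles: n_D = 2 − 2X; n_G = 1 − X; n_E = 2X.
n_T = Σnᵢ = 3 − X.
With p_i = (n_i/n_T)P, Kp = p_E^2 / (p_D^2 p_G).
Setting this equal to 0.0027 kPa^-1 and taking the physical root (0 < X < 1) gives X = 0.372.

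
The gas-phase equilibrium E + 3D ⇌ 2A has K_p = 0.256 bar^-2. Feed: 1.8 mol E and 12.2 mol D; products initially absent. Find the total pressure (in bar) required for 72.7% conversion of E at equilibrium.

Let X = conversion of E (basis 1.8 mol E); extent of reaction ξ = 1.8X.
At extent ξ: n_E = 1.8 − 1.8X; n_D = 12.2 − 5.4X; n_A = 3.6X.
n_T = Σnᵢ = 14 − 3.6X.
K_p = p_A^2 / (p_E p_D^3) with p_i = (n_i/n_T)·P.
At X = 0.727: the mole-fraction product g(X) = Π y_i^ν_i = 3.188. Since K_p = g(X)·P^{-2}, P = (g/K_p)^(1/2) = (3.188/0.256)^(1/2) = 3.53 bar.

P = 3.53 bar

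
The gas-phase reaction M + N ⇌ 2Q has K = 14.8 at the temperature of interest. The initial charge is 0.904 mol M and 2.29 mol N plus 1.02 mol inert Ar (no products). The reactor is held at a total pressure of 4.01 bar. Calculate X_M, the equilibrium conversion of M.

Basis: 0.904 mol M initially; let X = conversion of M. Extent ξ = 0.904X.
Moles: n_M = 0.904 − 0.904X; n_N = 2.29 − 0.904X; n_Q = 1.81X; n_I = 1.02 (inert).
n_T stays at 4.21 (no change in mole number).
With p_i = (n_i/n_T)P, K = p_Q^2 / (p_M p_N).
Substituting and setting equal to 14.8 gives a polynomial in X; the root in (0,1) is X = 0.875.

X = 0.875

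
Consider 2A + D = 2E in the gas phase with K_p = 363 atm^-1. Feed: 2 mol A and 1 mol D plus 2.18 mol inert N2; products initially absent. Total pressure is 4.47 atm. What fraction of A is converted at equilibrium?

X = 0.873

Take 2 mol A as basis and let X be its fractional conversion, so ξ = X.
Mole table: n_A = 2 − 2X; n_D = 1 − X; n_E = 2X; n_I = 2.18 (inert).
Total moles n_T = 5.18 − X.
Mole fractions y_i = n_i/n_T; K_p = p_E^2 / (p_A^2 p_D) with p_i = y_i·P.
This yields a degree-3 equation in X; solving on (0,1), X = 0.873.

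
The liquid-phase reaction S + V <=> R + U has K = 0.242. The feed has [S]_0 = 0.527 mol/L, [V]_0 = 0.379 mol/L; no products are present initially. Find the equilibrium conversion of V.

X = 0.386

Let X = conversion of V; extent ξ = 0.379·X mol/L.
Concentrations: [S] = 0.527 − 0.379X; [V] = 0.379 − 0.379X; [R] = 0.379X; [U] = 0.379X.
K = [R] [U] / ([S] [V]).
Equating to 0.242: the physical root is X = 0.386.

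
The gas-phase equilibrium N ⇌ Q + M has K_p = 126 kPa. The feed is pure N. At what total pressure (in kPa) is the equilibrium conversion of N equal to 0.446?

P = 507 kPa

Basis: 1 mol N initially; let X = conversion of N. Extent ξ = X.
Species balance: n_N = 1 − X; n_Q = X; n_M = X.
Summing: n_T = 1 + X.
K_p = p_Q p_M / (p_N) with p_i = (n_i/n_T)·P.
At X = 0.446: the mole-fraction product g(X) = Π y_i^ν_i = 0.2483. Since K_p = g(X)·P^{1}, P = (K_p/g)^(1/1) = (126/0.2483)^(1/1) = 507 kPa.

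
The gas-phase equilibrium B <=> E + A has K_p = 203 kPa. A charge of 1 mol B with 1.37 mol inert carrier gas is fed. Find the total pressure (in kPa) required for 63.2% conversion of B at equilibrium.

P = 561 kPa

Take 1 mol B as basis and let X be its fractional conversion, so ξ = X.
Species balance: n_B = 1 − X; n_E = X; n_A = X; n_I = 1.37 (inert).
n_T = Σnᵢ = 2.37 + X.
K_p = p_E p_A / (p_B) with p_i = (n_i/n_T)·P.
At X = 0.632: the mole-fraction product g(X) = Π y_i^ν_i = 0.3616. Since K_p = g(X)·P^{1}, P = (K_p/g)^(1/1) = (203/0.3616)^(1/1) = 561 kPa.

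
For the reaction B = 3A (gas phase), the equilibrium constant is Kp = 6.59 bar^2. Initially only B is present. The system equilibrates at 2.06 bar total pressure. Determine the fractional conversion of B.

Basis: 1 mol B initially; let X = conversion of B. Extent ξ = X.
At extent ξ: n_B = 1 − X; n_A = 3X.
n_T = Σnᵢ = 1 + 2X.
With p_i = (n_i/n_T)P, Kp = p_A^3 / (p_B).
This yields a degree-3 equation in X; solving on (0,1), X = 0.486.

X = 0.486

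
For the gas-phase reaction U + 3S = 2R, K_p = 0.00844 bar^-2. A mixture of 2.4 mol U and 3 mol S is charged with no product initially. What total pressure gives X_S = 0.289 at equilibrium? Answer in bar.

Basis: 3 mol S initially; let X = conversion of S. Extent ξ = X.
At extent ξ: n_U = 2.4 − X; n_S = 3 − 3X; n_R = 2X.
Total moles n_T = 5.4 − 2X.
K_p = p_R^2 / (p_U p_S^3) with p_i = (n_i/n_T)·P.
At X = 0.289: the mole-fraction product g(X) = Π y_i^ν_i = 0.3792. Since K_p = g(X)·P^{-2}, P = (g/K_p)^(1/2) = (0.3792/0.00844)^(1/2) = 6.7 bar.

P = 6.7 bar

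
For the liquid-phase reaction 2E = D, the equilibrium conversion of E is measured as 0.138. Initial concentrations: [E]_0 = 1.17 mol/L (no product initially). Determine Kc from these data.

Let X = conversion of E.
Concentrations: [E] = 1.17 − 1.17X; [D] = 0.585X.
At X = 0.138: [E] = 1.01, [D] = 0.0807.
Kc = [D] / ([E]^2) = 0.0794 L/mol.

Kc = 0.0794 L/mol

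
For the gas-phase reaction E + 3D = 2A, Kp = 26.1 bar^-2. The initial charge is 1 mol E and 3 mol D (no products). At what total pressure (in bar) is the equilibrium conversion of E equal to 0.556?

P = 0.614 bar

Basis: 1 mol E initially; let X = conversion of E. Extent ξ = X.
Moles: n_E = 1 − X; n_D = 3 − 3X; n_A = 2X.
n_T = Σnᵢ = 4 − 2X.
Kp = p_A^2 / (p_E p_D^3) with p_i = (n_i/n_T)·P.
At X = 0.556: the mole-fraction product g(X) = Π y_i^ν_i = 9.829. Since Kp = g(X)·P^{-2}, P = (g/Kp)^(1/2) = (9.829/26.1)^(1/2) = 0.614 bar.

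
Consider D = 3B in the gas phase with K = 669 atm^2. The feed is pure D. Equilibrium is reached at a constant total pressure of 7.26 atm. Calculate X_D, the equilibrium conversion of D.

Let X = conversion of D (basis 1 mol D); extent of reaction ξ = X.
Moles: n_D = 1 − X; n_B = 3X.
Total moles n_T = 1 + 2X.
With p_i = (n_i/n_T)P, K = p_B^3 / (p_D).
Substituting and setting equal to 669 atm^2 gives a polynomial in X; the root in (0,1) is X = 0.829.

X = 0.829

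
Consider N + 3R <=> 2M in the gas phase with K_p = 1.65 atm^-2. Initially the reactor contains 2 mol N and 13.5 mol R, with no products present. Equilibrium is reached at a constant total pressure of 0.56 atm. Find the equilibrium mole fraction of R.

y_R = 0.784

Basis: 2 mol N initially; let X = conversion of N. Extent ξ = 2X.
Mole table: n_N = 2 − 2X; n_R = 13.5 − 6X; n_M = 4X.
n_T = Σnᵢ = 15.5 − 4X.
Mole fractions y_i = n_i/n_T; K_p = p_M^2 / (p_N p_R^3) with p_i = y_i·P.
Substituting and setting equal to 1.65 atm^-2 gives a polynomial in X; the root in (0,1) is X = 0.473.
Then n_R = 10.7, n_T = 13.6, so y_R = 0.784.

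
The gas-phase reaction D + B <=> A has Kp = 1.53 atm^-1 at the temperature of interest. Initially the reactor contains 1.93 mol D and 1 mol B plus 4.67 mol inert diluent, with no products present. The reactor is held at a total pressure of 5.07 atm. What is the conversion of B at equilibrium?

Basis: 1 mol B initially; let X = conversion of B. Extent ξ = X.
At extent ξ: n_D = 1.93 − X; n_B = 1 − X; n_A = X; n_I = 4.67 (inert).
n_T = Σnᵢ = 7.6 − X.
Mole fractions y_i = n_i/n_T; Kp = p_A / (p_D p_B) with p_i = y_i·P.
Substituting and setting equal to 1.53 atm^-1 gives a polynomial in X; the root in (0,1) is X = 0.596.

X = 0.596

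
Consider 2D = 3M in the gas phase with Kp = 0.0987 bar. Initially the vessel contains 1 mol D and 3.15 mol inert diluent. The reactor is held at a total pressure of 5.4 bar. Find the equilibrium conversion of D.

X = 0.238

Basis: 1 mol D initially; let X = conversion of D. Extent ξ = 0.5X.
Mole table: n_D = 1 − X; n_M = 1.5X; n_I = 3.15 (inert).
n_T = Σnᵢ = 4.15 + 0.5X.
y_i = n_i/n_T, p_i = y_i·P. Kp = p_M^3 / (p_D^2).
Substituting and setting equal to 0.0987 bar gives a polynomial in X; the root in (0,1) is X = 0.238.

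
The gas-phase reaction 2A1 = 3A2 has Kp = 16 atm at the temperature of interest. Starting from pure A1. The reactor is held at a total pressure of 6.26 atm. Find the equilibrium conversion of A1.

X = 0.567

Basis: 1 mol A1 initially; let X = conversion of A1. Extent ξ = 0.5X.
Mole table: n_A1 = 1 − X; n_A2 = 1.5X.
n_T = Σnᵢ = 1 + 0.5X.
With p_i = (n_i/n_T)P, Kp = p_A2^3 / (p_A1^2).
Equating to 16 atm and solving on 0 < X < 1: X = 0.567.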